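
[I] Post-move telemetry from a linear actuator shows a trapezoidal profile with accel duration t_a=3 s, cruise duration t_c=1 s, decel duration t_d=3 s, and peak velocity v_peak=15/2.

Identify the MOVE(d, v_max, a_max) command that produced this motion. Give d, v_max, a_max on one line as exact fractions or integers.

d=30 v_max=15/2 a_max=5/2

a_max = (15/2)/3 = 5/2
d_a = ½·15/2·3 = 45/4; d_c = 15/2·1 = 15/2
d = 2·45/4 + 15/2 = 30
t_c = 1 > 0 so v_max = 15/2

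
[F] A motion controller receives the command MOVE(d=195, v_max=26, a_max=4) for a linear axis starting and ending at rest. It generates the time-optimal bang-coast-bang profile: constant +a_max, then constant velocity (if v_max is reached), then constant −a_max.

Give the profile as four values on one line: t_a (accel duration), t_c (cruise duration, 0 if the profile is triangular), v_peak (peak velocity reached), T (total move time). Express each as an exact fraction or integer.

v_max²/a_max = 26²/4 = 169
195 ≥ 169 ⇒ cruise phase
t_a = 26/4 = 13/2; v_peak = 26
d_cruise = 195 − 169 = 26; t_c = 26/26 = 1
T = 2·13/2 + 1 = 14

t_a=13/2 t_c=1 v_peak=26 T=14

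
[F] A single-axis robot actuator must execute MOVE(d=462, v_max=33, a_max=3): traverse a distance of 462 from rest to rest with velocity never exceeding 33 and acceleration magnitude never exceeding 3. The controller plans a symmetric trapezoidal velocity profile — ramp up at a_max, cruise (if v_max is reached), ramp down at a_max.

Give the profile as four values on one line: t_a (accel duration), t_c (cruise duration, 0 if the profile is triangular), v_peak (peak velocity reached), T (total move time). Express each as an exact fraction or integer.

t_a=11 t_c=3 v_peak=33 T=25

(v_max)²/a_max = 33²/3 = 363
462 ≥ 363 → trapezoidal
t_a = 33/3 = 11; v_peak = 33
d_cruise = 462 − 363 = 99; t_c = 99/33 = 3
T = 2·11 + 3 = 25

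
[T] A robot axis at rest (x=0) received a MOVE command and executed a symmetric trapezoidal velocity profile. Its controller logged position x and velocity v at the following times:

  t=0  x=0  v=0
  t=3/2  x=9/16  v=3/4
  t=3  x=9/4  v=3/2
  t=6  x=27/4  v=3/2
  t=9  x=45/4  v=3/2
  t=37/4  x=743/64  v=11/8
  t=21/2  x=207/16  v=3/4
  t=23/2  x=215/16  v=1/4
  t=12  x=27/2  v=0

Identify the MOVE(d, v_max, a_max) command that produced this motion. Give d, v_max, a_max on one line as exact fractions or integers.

d=27/2 v_max=3/2 a_max=1/2

final state: t=12, x=27/2, v=0 → d = 27/2
a_max = (3/4−0)/(3/2−0) = 1/2
max v = 3/2 over t∈[3,9] → v_max = 3/2
check: 3/2·(3+6) = 27/2 ✓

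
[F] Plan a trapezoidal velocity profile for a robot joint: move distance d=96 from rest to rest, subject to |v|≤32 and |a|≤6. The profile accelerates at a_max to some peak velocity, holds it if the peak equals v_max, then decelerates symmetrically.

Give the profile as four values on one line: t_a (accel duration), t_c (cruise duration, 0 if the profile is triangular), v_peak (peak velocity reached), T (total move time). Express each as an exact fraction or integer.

vₘ²/aₘ = 32²/6 = 512/3
96 < 512/3 so t_c = 0
v_peak = √(96·6) = √576 = 24
t_a = 24/6 = 4; t_c = 0
T = 2·4 = 8

t_a=4 t_c=0 v_peak=24 T=8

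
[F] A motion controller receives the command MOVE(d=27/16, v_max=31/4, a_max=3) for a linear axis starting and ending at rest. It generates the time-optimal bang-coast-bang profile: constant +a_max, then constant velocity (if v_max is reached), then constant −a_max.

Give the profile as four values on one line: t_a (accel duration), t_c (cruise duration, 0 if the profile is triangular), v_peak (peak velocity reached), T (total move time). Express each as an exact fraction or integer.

v_max²/a_max = (31/4)²/3 = 961/48
27/16 < 961/48 ⇒ no cruise
v_peak = √(27/16·3) = √(81/16) = 9/4
t_a = (9/4)/3 = 3/4; t_c = 0
T = 2·3/4 = 3/2

t_a=3/4 t_c=0 v_peak=9/4 T=3/2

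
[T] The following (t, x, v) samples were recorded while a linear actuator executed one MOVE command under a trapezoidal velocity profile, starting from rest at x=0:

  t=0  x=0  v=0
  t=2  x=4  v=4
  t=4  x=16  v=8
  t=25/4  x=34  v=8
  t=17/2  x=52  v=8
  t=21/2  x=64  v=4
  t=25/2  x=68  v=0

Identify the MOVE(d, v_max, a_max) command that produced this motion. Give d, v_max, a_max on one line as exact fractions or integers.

d=68 v_max=8 a_max=2

final state: t=25/2, x=68, v=0 → d = 68
a_max = (4−0)/(2−0) = 2
max v = 8 over t∈[4,17/2] → v_max = 8
check: 8·(4+9/2) = 68 ✓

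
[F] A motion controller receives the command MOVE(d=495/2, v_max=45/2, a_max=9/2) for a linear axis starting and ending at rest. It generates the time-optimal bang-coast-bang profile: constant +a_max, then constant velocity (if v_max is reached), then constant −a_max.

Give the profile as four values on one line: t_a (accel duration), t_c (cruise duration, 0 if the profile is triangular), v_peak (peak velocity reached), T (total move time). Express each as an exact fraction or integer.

v_max²/a_max = (45/2)²/(9/2) = 225/2
495/2 ≥ 225/2 → trapezoidal
t_a = (45/2)/(9/2) = 5; v_peak = 45/2
d_cruise = 495/2 − 225/2 = 135; t_c = 135/(45/2) = 6
T = 2·5 + 6 = 16

t_a=5 t_c=6 v_peak=45/2 T=16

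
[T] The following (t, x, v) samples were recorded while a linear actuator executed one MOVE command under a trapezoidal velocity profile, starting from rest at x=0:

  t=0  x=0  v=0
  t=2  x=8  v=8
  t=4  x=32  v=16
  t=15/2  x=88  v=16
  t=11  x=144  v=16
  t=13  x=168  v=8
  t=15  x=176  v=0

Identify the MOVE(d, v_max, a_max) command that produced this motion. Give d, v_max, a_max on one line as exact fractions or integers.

final state: t=15, x=176, v=0 → d = 176
a_max = (8−0)/(2−0) = 4
max v = 16 over t∈[4,11] → v_max = 16
check: 16·(4+7) = 176 ✓

d=176 v_max=16 a_max=4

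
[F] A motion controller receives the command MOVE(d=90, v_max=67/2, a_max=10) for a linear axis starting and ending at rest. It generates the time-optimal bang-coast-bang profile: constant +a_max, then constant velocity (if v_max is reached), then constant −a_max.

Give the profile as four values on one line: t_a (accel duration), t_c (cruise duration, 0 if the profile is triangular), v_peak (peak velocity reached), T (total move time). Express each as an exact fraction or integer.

v_max²/a_max = (67/2)²/10 = 4489/40
90 < 4489/40 ⇒ no cruise
v_peak = √(90·10) = √900 = 30
t_a = 30/10 = 3; t_c = 0
T = 2·3 = 6

t_a=3 t_c=0 v_peak=30 T=6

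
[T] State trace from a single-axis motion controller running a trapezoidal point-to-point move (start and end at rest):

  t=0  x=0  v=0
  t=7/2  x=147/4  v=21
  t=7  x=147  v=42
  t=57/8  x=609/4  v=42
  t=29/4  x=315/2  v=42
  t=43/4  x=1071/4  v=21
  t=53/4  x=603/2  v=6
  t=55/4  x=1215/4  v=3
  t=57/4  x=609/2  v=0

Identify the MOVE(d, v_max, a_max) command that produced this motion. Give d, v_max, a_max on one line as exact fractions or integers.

final state: t=57/4, x=609/2, v=0 → d = 609/2
a_max = (21−0)/(7/2−0) = 6
max v = 42 over t∈[7,29/4] → v_max = 42
check: 42·(7+1/4) = 609/2 ✓

d=609/2 v_max=42 a_max=6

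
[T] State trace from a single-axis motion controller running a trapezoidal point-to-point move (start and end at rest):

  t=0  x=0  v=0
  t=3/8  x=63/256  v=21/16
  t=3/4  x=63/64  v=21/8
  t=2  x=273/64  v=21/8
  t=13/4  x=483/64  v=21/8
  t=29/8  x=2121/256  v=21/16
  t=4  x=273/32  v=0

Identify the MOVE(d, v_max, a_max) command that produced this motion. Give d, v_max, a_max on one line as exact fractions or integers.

final state: t=4, x=273/32, v=0 → d = 273/32
a_max = (21/16−0)/(3/8−0) = 7/2
max v = 21/8 over t∈[3/4,13/4] → v_max = 21/8
check: 21/8·(3/4+5/2) = 273/32 ✓

d=273/32 v_max=21/8 a_max=7/2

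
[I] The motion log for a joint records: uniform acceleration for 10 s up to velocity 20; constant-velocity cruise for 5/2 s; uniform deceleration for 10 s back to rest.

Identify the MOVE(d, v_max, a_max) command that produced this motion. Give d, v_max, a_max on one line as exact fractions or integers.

d=250 v_max=20 a_max=2

a_max = 20/10 = 2
d_a = ½·20·10 = 100; d_c = 20·5/2 = 50
d = 2·100 + 50 = 250
t_c = 5/2 > 0 so v_max = 20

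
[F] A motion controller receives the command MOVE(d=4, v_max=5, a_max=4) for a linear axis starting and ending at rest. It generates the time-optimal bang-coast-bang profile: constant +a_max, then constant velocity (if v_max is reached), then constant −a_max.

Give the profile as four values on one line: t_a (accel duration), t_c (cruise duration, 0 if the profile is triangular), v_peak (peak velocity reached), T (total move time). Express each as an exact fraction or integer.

t_a=1 t_c=0 v_peak=4 T=2

v_max²/a_max = 5²/4 = 25/4
4 < 25/4 ⇒ no cruise
v_peak = √(4·4) = √16 = 4
t_a = 4/4 = 1; t_c = 0
T = 2·1 = 2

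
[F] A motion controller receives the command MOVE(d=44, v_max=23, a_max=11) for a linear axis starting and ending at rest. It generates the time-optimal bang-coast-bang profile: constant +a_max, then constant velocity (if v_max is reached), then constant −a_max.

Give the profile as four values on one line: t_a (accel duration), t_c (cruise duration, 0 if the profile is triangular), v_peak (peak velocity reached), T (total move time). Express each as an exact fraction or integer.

t_a=2 t_c=0 v_peak=22 T=4

v_max²/a_max = 23²/11 = 529/11
44 < 529/11 → triangular
v_peak = √(44·11) = √484 = 22
t_a = 22/11 = 2; t_c = 0
T = 2·2 = 4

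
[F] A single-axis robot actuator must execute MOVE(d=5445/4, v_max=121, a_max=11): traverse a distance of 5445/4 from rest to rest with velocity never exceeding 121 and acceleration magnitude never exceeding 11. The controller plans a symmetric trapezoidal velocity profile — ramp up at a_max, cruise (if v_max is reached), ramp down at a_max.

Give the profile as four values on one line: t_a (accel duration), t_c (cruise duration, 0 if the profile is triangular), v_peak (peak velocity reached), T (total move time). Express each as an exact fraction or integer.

t_a=11 t_c=1/4 v_peak=121 T=89/4

(v_max)²/a_max = 121²/11 = 1331
5445/4 ≥ 1331 ⇒ cruise phase
t_a = 121/11 = 11; v_peak = 121
d_cruise = 5445/4 − 1331 = 121/4; t_c = (121/4)/121 = 1/4
T = 2·11 + 1/4 = 89/4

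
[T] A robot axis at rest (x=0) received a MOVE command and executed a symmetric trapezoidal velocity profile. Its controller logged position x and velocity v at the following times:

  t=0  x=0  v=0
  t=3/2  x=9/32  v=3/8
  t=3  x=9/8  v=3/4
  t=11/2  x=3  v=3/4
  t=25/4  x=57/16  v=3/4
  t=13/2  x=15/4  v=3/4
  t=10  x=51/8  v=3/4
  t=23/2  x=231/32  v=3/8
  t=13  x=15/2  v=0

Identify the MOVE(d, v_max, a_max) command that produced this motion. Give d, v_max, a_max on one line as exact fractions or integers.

d=15/2 v_max=3/4 a_max=1/4

final state: t=13, x=15/2, v=0 → d = 15/2
a_max = (3/8−0)/(3/2−0) = 1/4
max v = 3/4 over t∈[3,10] → v_max = 3/4
check: 3/4·(3+7) = 15/2 ✓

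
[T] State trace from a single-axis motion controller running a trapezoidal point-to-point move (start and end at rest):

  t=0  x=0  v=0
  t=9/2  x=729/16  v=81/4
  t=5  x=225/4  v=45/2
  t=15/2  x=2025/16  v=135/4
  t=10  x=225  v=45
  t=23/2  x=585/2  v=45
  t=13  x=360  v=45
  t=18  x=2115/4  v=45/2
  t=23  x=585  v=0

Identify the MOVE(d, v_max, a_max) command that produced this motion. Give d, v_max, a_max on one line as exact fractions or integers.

d=585 v_max=45 a_max=9/2

final state: t=23, x=585, v=0 → d = 585
a_max = (81/4−0)/(9/2−0) = 9/2
max v = 45 over t∈[10,13] → v_max = 45
check: 45·(10+3) = 585 ✓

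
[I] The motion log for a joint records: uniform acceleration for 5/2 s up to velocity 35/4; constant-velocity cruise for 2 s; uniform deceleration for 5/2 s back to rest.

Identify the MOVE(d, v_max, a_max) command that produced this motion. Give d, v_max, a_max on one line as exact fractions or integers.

a_max = (35/4)/(5/2) = 7/2
d_a = ½·35/4·5/2 = 175/16; d_c = 35/4·2 = 35/2
d = 2·175/16 + 35/2 = 315/8
t_c = 2 > 0 ⇒ limit active, v_max = 35/4

d=315/8 v_max=35/4 a_max=7/2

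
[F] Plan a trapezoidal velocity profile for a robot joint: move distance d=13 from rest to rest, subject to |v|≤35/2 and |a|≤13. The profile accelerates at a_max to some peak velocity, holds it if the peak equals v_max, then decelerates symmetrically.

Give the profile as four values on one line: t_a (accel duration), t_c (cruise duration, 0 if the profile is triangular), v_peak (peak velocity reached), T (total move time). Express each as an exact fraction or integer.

t_a=1 t_c=0 v_peak=13 T=2

v_max²/a_max = (35/2)²/13 = 1225/52
13 < 1225/52 so t_c = 0
v_peak = √(13·13) = √169 = 13
t_a = 13/13 = 1; t_c = 0
T = 2·1 = 2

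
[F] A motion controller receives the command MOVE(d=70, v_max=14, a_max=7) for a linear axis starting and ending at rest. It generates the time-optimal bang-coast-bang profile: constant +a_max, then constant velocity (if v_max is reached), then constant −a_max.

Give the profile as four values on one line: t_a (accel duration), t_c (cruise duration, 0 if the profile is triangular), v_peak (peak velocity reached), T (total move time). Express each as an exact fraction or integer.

vₘ²/aₘ = 14²/7 = 28
70 ≥ 28 ⇒ cruise phase
t_a = 14/7 = 2; v_peak = 14
d_cruise = 70 − 28 = 42; t_c = 42/14 = 3
T = 2·2 + 3 = 7

t_a=2 t_c=3 v_peak=14 T=7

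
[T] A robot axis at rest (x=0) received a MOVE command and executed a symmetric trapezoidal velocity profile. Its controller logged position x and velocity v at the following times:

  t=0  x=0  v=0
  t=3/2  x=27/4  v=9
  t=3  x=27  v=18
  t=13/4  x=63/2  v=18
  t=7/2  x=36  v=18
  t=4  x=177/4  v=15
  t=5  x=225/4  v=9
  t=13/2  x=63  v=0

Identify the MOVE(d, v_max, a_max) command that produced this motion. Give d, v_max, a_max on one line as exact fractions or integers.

final state: t=13/2, x=63, v=0 → d = 63
a_max = (9−0)/(3/2−0) = 6
max v = 18 over t∈[3,7/2] → v_max = 18
check: 18·(3+1/2) = 63 ✓

d=63 v_max=18 a_max=6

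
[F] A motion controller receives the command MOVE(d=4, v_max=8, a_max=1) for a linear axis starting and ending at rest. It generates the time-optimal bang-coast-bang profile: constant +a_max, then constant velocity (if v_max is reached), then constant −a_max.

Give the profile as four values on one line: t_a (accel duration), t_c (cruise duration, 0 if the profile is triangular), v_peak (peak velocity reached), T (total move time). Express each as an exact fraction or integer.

(v_max)²/a_max = 8²/1 = 64
4 < 64 ⇒ no cruise
v_peak = √(4·1) = √4 = 2
t_a = 2/1 = 2; t_c = 0
T = 2·2 = 4

t_a=2 t_c=0 v_peak=2 T=4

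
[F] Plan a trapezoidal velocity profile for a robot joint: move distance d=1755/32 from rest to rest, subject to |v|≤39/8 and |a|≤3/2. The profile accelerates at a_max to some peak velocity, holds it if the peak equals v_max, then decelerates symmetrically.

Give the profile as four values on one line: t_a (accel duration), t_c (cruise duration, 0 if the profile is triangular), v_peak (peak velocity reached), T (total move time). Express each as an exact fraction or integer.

t_a=13/4 t_c=8 v_peak=39/8 T=29/2

v_max²/a_max = (39/8)²/(3/2) = 507/32
1755/32 ≥ 507/32 so v_max reached
t_a = (39/8)/(3/2) = 13/4; v_peak = 39/8
d_cruise = 1755/32 − 507/32 = 39; t_c = 39/(39/8) = 8
T = 2·13/4 + 8 = 29/2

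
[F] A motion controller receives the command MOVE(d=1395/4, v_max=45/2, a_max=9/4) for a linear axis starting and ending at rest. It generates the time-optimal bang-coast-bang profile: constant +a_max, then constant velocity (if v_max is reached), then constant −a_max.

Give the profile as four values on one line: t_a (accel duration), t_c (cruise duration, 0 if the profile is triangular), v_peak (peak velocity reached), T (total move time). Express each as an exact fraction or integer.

vₘ²/aₘ = (45/2)²/(9/4) = 225
1395/4 ≥ 225 ⇒ cruise phase
t_a = (45/2)/(9/4) = 10; v_peak = 45/2
d_cruise = 1395/4 − 225 = 495/4; t_c = (495/4)/(45/2) = 11/2
T = 2·10 + 11/2 = 51/2

t_a=10 t_c=11/2 v_peak=45/2 T=51/2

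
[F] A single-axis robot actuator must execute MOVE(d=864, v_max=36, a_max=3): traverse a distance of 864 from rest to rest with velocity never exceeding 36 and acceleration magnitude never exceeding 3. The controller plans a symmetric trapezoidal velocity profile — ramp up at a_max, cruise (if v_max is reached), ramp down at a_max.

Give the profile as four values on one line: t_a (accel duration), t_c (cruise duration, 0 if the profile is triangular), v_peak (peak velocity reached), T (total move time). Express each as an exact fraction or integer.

t_a=12 t_c=12 v_peak=36 T=36

vₘ²/aₘ = 36²/3 = 432
864 ≥ 432 so v_max reached
t_a = 36/3 = 12; v_peak = 36
d_cruise = 864 − 432 = 432; t_c = 432/36 = 12
T = 2·12 + 12 = 36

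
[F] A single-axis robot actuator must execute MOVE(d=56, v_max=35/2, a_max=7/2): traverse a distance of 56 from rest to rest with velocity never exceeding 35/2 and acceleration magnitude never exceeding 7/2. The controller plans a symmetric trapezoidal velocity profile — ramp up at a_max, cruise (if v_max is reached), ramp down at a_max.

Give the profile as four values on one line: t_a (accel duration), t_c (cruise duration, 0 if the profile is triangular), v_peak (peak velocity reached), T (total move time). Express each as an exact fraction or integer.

(v_max)²/a_max = (35/2)²/(7/2) = 175/2
56 < 175/2 ⇒ no cruise
v_peak = √(56·7/2) = √196 = 14
t_a = 14/(7/2) = 4; t_c = 0
T = 2·4 = 8

t_a=4 t_c=0 v_peak=14 T=8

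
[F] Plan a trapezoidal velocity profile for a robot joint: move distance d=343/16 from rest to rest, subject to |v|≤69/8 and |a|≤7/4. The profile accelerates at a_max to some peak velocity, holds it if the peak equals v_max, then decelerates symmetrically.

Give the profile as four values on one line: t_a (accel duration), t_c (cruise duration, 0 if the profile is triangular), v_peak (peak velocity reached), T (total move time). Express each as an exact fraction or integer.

t_a=7/2 t_c=0 v_peak=49/8 T=7

v_max²/a_max = (69/8)²/(7/4) = 4761/112
343/16 < 4761/112 → triangular
v_peak = √(343/16·7/4) = √(2401/64) = 49/8
t_a = (49/8)/(7/4) = 7/2; t_c = 0
T = 2·7/2 = 7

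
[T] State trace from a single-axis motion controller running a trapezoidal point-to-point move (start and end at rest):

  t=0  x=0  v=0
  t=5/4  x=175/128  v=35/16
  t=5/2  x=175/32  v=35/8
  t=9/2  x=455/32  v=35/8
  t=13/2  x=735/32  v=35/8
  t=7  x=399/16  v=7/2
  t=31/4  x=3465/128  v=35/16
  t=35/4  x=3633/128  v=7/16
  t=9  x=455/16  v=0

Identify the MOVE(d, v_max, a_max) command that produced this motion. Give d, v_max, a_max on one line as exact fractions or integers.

final state: t=9, x=455/16, v=0 → d = 455/16
a_max = (35/16−0)/(5/4−0) = 7/4
max v = 35/8 over t∈[5/2,13/2] → v_max = 35/8
check: 35/8·(5/2+4) = 455/16 ✓

d=455/16 v_max=35/8 a_max=7/4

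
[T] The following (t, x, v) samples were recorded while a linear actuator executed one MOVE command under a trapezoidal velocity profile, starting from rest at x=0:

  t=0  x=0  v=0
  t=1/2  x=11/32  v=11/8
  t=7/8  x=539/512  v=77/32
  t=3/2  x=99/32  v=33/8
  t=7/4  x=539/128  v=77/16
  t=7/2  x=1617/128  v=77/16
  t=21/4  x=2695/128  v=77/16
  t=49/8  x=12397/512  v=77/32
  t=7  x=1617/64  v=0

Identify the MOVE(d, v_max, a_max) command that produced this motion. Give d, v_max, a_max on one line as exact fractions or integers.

d=1617/64 v_max=77/16 a_max=11/4

final state: t=7, x=1617/64, v=0 → d = 1617/64
a_max = (11/8−0)/(1/2−0) = 11/4
max v = 77/16 over t∈[7/4,21/4] → v_max = 77/16
check: 77/16·(7/4+7/2) = 1617/64 ✓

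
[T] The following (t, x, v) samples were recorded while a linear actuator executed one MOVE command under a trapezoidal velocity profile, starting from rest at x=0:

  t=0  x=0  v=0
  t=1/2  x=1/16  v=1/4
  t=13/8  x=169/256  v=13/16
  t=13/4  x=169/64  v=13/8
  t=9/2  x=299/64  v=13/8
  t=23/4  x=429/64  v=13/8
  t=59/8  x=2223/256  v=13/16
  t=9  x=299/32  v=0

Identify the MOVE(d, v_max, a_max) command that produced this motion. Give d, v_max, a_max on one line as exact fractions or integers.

final state: t=9, x=299/32, v=0 → d = 299/32
a_max = (1/4−0)/(1/2−0) = 1/2
max v = 13/8 over t∈[13/4,23/4] → v_max = 13/8
check: 13/8·(13/4+5/2) = 299/32 ✓

d=299/32 v_max=13/8 a_max=1/2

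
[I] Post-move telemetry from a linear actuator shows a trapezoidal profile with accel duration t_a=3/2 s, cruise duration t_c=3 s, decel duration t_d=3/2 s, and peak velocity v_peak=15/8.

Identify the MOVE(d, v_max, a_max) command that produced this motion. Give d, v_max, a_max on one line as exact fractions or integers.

a_max = (15/8)/(3/2) = 5/4
d_a = ½·15/8·3/2 = 45/32; d_c = 15/8·3 = 45/8
d = 2·45/32 + 45/8 = 135/16
t_c = 3 > 0 so v_max = 15/8

d=135/16 v_max=15/8 a_max=5/4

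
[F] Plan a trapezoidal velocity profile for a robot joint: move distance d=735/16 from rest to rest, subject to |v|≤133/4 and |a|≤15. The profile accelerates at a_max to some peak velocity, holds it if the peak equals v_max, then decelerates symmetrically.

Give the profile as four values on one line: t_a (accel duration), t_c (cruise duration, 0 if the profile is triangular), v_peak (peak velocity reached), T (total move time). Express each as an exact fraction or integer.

(v_max)²/a_max = (133/4)²/15 = 17689/240
735/16 < 17689/240 so t_c = 0
v_peak = √(735/16·15) = √(11025/16) = 105/4
t_a = (105/4)/15 = 7/4; t_c = 0
T = 2·7/4 = 7/2

t_a=7/4 t_c=0 v_peak=105/4 T=7/2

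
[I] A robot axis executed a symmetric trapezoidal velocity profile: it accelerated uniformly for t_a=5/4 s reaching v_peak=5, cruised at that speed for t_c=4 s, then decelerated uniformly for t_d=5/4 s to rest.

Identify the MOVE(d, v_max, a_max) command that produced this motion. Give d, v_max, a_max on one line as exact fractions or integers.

d=105/4 v_max=5 a_max=4

a_max = 5/(5/4) = 4
d_a = ½·5·5/4 = 25/8; d_c = 5·4 = 20
d = 2·25/8 + 20 = 105/4
t_c = 4 > 0 → v_max = v_peak = 5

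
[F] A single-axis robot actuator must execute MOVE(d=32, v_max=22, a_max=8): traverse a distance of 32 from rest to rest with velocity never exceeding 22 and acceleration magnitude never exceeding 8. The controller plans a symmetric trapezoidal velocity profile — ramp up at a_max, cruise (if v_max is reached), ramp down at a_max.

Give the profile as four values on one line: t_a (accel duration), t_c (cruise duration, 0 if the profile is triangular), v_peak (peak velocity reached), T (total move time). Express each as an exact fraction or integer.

(v_max)²/a_max = 22²/8 = 121/2
32 < 121/2 so t_c = 0
v_peak = √(32·8) = √256 = 16
t_a = 16/8 = 2; t_c = 0
T = 2·2 = 4

t_a=2 t_c=0 v_peak=16 T=4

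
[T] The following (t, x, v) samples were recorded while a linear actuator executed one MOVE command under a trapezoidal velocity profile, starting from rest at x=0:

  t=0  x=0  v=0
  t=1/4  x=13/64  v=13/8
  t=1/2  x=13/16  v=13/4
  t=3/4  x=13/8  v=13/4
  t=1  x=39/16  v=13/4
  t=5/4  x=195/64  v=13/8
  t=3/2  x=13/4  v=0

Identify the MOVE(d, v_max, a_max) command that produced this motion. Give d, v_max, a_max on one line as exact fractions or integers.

d=13/4 v_max=13/4 a_max=13/2

final state: t=3/2, x=13/4, v=0 → d = 13/4
a_max = (13/8−0)/(1/4−0) = 13/2
max v = 13/4 over t∈[1/2,1] → v_max = 13/4
check: 13/4·(1/2+1/2) = 13/4 ✓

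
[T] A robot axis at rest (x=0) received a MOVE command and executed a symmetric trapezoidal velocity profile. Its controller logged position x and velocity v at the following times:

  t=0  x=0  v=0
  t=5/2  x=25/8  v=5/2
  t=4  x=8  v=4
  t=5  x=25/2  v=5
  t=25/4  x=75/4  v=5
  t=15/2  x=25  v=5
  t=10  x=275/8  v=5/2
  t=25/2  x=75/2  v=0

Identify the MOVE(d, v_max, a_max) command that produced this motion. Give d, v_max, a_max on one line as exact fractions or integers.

final state: t=25/2, x=75/2, v=0 → d = 75/2
a_max = (5/2−0)/(5/2−0) = 1
max v = 5 over t∈[5,15/2] → v_max = 5
check: 5·(5+5/2) = 75/2 ✓

d=75/2 v_max=5 a_max=1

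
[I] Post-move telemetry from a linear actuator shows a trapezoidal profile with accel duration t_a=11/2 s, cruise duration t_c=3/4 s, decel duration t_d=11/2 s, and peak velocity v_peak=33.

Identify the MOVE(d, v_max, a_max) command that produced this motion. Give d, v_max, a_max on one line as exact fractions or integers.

a_max = 33/(11/2) = 6
d_a = ½·33·11/2 = 363/4; d_c = 33·3/4 = 99/4
d = 2·363/4 + 99/4 = 825/4
t_c = 3/4 > 0 so v_max = 33

d=825/4 v_max=33 a_max=6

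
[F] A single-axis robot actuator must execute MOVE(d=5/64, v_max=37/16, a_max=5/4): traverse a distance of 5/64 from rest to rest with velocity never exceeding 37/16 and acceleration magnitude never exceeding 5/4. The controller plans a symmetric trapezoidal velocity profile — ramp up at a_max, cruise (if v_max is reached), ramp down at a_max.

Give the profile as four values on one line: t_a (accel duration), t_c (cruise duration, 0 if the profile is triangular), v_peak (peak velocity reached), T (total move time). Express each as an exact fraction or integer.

t_a=1/4 t_c=0 v_peak=5/16 T=1/2

vₘ²/aₘ = (37/16)²/(5/4) = 1369/320
5/64 < 1369/320 ⇒ no cruise
v_peak = √(5/64·5/4) = √(25/256) = 5/16
t_a = (5/16)/(5/4) = 1/4; t_c = 0
T = 2·1/4 = 1/2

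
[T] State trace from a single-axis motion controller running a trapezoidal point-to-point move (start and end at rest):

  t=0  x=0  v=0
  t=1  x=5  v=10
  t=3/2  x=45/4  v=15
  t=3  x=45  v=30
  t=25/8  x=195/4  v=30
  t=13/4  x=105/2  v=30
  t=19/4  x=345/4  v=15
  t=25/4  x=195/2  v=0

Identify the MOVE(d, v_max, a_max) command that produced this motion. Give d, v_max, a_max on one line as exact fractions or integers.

d=195/2 v_max=30 a_max=10

final state: t=25/4, x=195/2, v=0 → d = 195/2
a_max = (10−0)/(1−0) = 10
max v = 30 over t∈[3,13/4] → v_max = 30
check: 30·(3+1/4) = 195/2 ✓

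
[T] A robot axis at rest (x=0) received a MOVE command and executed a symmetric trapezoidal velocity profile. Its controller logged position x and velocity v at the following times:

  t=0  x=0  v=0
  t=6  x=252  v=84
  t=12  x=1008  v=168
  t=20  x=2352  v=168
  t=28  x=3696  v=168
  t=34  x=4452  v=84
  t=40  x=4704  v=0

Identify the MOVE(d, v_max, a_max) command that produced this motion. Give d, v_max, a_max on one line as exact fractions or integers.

d=4704 v_max=168 a_max=14

final state: t=40, x=4704, v=0 → d = 4704
a_max = (84−0)/(6−0) = 14
max v = 168 over t∈[12,28] → v_max = 168
check: 168·(12+16) = 4704 ✓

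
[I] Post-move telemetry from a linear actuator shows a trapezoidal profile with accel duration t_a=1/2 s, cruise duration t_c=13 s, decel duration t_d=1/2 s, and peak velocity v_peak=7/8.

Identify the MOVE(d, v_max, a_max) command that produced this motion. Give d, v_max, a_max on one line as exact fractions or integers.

d=189/16 v_max=7/8 a_max=7/4

a_max = (7/8)/(1/2) = 7/4
d_a = ½·7/8·1/2 = 7/32; d_c = 7/8·13 = 91/8
d = 2·7/32 + 91/8 = 189/16
t_c = 13 > 0 so v_max = 7/8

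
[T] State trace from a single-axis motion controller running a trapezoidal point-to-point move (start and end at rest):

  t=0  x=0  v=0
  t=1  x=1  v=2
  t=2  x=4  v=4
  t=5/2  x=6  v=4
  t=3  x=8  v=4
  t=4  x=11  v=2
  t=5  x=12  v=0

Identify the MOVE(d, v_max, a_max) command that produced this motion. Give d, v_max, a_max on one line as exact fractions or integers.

d=12 v_max=4 a_max=2

final state: t=5, x=12, v=0 → d = 12
a_max = (2−0)/(1−0) = 2
max v = 4 over t∈[2,3] → v_max = 4
check: 4·(2+1) = 12 ✓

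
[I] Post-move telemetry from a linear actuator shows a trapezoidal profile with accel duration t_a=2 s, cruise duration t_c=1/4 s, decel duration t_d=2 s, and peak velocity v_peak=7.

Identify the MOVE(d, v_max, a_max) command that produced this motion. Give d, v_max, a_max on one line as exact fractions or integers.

a_max = 7/2
d_a = ½·7·2 = 7; d_c = 7·1/4 = 7/4
d = 2·7 + 7/4 = 63/4
t_c = 1/4 > 0 so v_max = 7

d=63/4 v_max=7 a_max=7/2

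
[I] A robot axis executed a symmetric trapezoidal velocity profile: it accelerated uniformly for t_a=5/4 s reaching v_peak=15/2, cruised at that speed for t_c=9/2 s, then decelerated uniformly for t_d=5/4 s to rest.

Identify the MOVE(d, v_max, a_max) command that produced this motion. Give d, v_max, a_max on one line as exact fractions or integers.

d=345/8 v_max=15/2 a_max=6

a_max = (15/2)/(5/4) = 6
d_a = ½·15/2·5/4 = 75/16; d_c = 15/2·9/2 = 135/4
d = 2·75/16 + 135/4 = 345/8
t_c = 9/2 > 0 ⇒ limit active, v_max = 15/2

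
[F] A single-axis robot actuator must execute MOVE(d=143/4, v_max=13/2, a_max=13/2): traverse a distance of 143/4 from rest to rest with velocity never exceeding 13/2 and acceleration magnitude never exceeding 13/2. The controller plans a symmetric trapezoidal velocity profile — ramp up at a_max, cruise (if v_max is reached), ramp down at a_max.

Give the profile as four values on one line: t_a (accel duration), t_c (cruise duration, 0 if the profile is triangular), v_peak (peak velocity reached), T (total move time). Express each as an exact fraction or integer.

vₘ²/aₘ = (13/2)²/(13/2) = 13/2
143/4 ≥ 13/2 → trapezoidal
t_a = (13/2)/(13/2) = 1; v_peak = 13/2
d_cruise = 143/4 − 13/2 = 117/4; t_c = (117/4)/(13/2) = 9/2
T = 2·1 + 9/2 = 13/2

t_a=1 t_c=9/2 v_peak=13/2 T=13/2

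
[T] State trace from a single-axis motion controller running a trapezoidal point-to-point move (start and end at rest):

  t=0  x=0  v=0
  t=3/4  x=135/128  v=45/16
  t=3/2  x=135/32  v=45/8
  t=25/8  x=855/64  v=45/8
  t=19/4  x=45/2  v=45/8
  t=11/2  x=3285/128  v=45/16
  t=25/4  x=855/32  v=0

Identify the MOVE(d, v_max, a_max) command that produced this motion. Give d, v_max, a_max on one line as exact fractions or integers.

final state: t=25/4, x=855/32, v=0 → d = 855/32
a_max = (45/16−0)/(3/4−0) = 15/4
max v = 45/8 over t∈[3/2,19/4] → v_max = 45/8
check: 45/8·(3/2+13/4) = 855/32 ✓

d=855/32 v_max=45/8 a_max=15/4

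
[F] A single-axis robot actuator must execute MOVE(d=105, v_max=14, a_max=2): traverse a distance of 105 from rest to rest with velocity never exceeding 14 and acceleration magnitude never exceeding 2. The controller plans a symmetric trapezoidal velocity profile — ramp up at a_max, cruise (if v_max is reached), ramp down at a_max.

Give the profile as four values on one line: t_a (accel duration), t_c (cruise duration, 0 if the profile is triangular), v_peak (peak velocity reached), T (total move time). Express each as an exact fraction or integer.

t_a=7 t_c=1/2 v_peak=14 T=29/2

vₘ²/aₘ = 14²/2 = 98
105 ≥ 98 ⇒ cruise phase
t_a = 14/2 = 7; v_peak = 14
d_cruise = 105 − 98 = 7; t_c = 7/14 = 1/2
T = 2·7 + 1/2 = 29/2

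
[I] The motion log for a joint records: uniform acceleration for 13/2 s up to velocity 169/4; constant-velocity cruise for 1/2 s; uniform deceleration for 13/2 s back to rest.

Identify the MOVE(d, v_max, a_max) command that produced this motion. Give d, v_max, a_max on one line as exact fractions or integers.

d=1183/4 v_max=169/4 a_max=13/2

a_max = (169/4)/(13/2) = 13/2
d_a = ½·169/4·13/2 = 2197/16; d_c = 169/4·1/2 = 169/8
d = 2·2197/16 + 169/8 = 1183/4
t_c = 1/2 > 0 → v_max = v_peak = 169/4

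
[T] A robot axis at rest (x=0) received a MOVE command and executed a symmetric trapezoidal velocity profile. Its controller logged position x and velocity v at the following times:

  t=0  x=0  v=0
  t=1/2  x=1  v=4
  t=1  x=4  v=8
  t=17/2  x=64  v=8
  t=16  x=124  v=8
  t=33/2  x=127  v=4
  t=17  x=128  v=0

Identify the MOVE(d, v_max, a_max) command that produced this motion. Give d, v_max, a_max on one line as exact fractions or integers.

d=128 v_max=8 a_max=8

final state: t=17, x=128, v=0 → d = 128
a_max = (4−0)/(1/2−0) = 8
max v = 8 over t∈[1,16] → v_max = 8
check: 8·(1+15) = 128 ✓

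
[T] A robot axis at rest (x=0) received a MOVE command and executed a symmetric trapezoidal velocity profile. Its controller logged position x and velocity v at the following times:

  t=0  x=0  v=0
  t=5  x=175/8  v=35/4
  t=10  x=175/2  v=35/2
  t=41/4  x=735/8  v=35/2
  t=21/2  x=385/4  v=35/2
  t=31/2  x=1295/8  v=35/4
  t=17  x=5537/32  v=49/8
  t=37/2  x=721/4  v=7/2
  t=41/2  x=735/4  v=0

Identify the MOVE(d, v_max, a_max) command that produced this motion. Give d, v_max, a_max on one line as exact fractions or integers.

final state: t=41/2, x=735/4, v=0 → d = 735/4
a_max = (35/4−0)/(5−0) = 7/4
max v = 35/2 over t∈[10,21/2] → v_max = 35/2
check: 35/2·(10+1/2) = 735/4 ✓

d=735/4 v_max=35/2 a_max=7/4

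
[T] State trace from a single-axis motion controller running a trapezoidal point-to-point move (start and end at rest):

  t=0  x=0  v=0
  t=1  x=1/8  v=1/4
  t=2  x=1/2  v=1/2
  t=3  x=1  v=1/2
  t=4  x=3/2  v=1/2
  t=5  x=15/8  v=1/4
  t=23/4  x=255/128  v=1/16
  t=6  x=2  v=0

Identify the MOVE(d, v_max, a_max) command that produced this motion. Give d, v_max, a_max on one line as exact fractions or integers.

d=2 v_max=1/2 a_max=1/4

final state: t=6, x=2, v=0 → d = 2
a_max = (1/4−0)/(1−0) = 1/4
max v = 1/2 over t∈[2,4] → v_max = 1/2
check: 1/2·(2+2) = 2 ✓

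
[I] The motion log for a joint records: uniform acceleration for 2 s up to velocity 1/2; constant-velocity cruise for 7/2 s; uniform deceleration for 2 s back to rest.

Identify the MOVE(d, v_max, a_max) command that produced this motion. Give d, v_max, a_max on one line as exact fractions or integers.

a_max = (1/2)/2 = 1/4
d_a = ½·1/2·2 = 1/2; d_c = 1/2·7/2 = 7/4
d = 2·1/2 + 7/4 = 11/4
t_c = 7/2 > 0 so v_max = 1/2

d=11/4 v_max=1/2 a_max=1/4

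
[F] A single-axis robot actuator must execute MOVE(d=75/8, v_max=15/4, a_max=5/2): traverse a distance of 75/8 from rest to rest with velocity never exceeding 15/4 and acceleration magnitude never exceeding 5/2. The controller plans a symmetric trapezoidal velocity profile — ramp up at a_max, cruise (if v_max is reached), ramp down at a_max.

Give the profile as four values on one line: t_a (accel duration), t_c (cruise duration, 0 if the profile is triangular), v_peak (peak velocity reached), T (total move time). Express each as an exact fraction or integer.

t_a=3/2 t_c=1 v_peak=15/4 T=4

v_max²/a_max = (15/4)²/(5/2) = 45/8
75/8 ≥ 45/8 so v_max reached
t_a = (15/4)/(5/2) = 3/2; v_peak = 15/4
d_cruise = 75/8 − 45/8 = 15/4; t_c = (15/4)/(15/4) = 1
T = 2·3/2 + 1 = 4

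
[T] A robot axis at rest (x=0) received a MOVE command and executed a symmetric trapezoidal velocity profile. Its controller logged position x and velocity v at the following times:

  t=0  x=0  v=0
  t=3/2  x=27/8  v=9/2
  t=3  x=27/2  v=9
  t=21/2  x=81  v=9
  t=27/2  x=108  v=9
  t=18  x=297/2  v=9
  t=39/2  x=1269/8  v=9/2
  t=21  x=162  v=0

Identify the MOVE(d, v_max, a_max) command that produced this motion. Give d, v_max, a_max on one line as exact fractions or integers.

final state: t=21, x=162, v=0 → d = 162
a_max = (9/2−0)/(3/2−0) = 3
max v = 9 over t∈[3,18] → v_max = 9
check: 9·(3+15) = 162 ✓

d=162 v_max=9 a_max=3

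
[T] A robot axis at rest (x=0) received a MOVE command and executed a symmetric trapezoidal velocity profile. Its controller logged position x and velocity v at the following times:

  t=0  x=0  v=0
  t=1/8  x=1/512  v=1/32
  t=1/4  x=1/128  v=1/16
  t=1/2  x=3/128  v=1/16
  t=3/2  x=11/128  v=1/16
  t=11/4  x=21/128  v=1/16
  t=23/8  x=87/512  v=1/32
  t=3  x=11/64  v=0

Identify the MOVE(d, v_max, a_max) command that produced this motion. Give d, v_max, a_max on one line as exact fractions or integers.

final state: t=3, x=11/64, v=0 → d = 11/64
a_max = (1/32−0)/(1/8−0) = 1/4
max v = 1/16 over t∈[1/4,11/4] → v_max = 1/16
check: 1/16·(1/4+5/2) = 11/64 ✓

d=11/64 v_max=1/16 a_max=1/4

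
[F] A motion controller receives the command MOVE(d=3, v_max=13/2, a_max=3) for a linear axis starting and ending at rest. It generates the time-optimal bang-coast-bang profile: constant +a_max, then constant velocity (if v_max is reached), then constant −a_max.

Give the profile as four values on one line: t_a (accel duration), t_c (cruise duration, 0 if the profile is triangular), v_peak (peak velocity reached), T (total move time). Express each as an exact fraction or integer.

t_a=1 t_c=0 v_peak=3 T=2

vₘ²/aₘ = (13/2)²/3 = 169/12
3 < 169/12 ⇒ no cruise
v_peak = √(3·3) = √9 = 3
t_a = 3/3 = 1; t_c = 0
T = 2·1 = 2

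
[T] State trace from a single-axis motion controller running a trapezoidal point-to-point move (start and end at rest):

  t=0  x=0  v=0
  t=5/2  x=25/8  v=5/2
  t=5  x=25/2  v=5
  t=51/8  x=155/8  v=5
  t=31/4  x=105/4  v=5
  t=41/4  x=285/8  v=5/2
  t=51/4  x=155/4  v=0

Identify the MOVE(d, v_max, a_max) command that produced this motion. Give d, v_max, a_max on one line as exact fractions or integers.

d=155/4 v_max=5 a_max=1

final state: t=51/4, x=155/4, v=0 → d = 155/4
a_max = (5/2−0)/(5/2−0) = 1
max v = 5 over t∈[5,31/4] → v_max = 5
check: 5·(5+11/4) = 155/4 ✓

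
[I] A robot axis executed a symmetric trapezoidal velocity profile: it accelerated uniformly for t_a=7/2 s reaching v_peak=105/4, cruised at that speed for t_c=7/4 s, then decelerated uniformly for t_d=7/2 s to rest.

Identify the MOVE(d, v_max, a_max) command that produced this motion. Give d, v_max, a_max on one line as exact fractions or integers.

d=2205/16 v_max=105/4 a_max=15/2

a_max = (105/4)/(7/2) = 15/2
d_a = ½·105/4·7/2 = 735/16; d_c = 105/4·7/4 = 735/16
d = 2·735/16 + 735/16 = 2205/16
t_c = 7/4 > 0 so v_max = 105/4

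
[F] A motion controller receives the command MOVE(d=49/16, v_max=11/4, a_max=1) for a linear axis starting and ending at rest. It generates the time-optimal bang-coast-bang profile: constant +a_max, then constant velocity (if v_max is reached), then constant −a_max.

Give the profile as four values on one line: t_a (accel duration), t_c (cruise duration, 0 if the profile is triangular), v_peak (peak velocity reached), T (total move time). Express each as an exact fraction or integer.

t_a=7/4 t_c=0 v_peak=7/4 T=7/2

vₘ²/aₘ = (11/4)²/1 = 121/16
49/16 < 121/16 ⇒ no cruise
v_peak = √(49/16·1) = √(49/16) = 7/4
t_a = (7/4)/1 = 7/4; t_c = 0
T = 2·7/4 = 7/2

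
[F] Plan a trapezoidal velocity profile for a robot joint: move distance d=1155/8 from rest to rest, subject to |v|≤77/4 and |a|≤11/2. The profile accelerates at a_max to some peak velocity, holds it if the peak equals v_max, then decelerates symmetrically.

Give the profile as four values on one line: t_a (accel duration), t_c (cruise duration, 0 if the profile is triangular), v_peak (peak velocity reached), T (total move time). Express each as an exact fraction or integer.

vₘ²/aₘ = (77/4)²/(11/2) = 539/8
1155/8 ≥ 539/8 → trapezoidal
t_a = (77/4)/(11/2) = 7/2; v_peak = 77/4
d_cruise = 1155/8 − 539/8 = 77; t_c = 77/(77/4) = 4
T = 2·7/2 + 4 = 11

t_a=7/2 t_c=4 v_peak=77/4 T=11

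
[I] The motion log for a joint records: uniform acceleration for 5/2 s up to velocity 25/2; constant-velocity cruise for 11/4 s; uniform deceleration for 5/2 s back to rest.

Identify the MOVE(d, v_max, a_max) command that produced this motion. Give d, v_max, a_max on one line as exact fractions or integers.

d=525/8 v_max=25/2 a_max=5

a_max = (25/2)/(5/2) = 5
d_a = ½·25/2·5/2 = 125/8; d_c = 25/2·11/4 = 275/8
d = 2·125/8 + 275/8 = 525/8
t_c = 11/4 > 0 ⇒ limit active, v_max = 25/2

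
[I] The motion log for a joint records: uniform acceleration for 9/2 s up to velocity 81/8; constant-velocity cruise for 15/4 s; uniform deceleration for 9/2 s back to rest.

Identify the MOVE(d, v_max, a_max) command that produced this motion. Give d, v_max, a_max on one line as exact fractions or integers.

a_max = (81/8)/(9/2) = 9/4
d_a = ½·81/8·9/2 = 729/32; d_c = 81/8·15/4 = 1215/32
d = 2·729/32 + 1215/32 = 2673/32
t_c = 15/4 > 0 ⇒ limit active, v_max = 81/8

d=2673/32 v_max=81/8 a_max=9/4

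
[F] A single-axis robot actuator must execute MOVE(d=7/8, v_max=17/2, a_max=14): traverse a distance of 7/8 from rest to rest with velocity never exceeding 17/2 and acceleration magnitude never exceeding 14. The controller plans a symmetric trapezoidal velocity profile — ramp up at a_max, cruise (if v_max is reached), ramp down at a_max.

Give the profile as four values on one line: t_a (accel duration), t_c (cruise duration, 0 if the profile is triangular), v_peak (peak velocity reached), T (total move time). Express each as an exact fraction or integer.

vₘ²/aₘ = (17/2)²/14 = 289/56
7/8 < 289/56 ⇒ no cruise
v_peak = √(7/8·14) = √(49/4) = 7/2
t_a = (7/2)/14 = 1/4; t_c = 0
T = 2·1/4 = 1/2

t_a=1/4 t_c=0 v_peak=7/2 T=1/2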